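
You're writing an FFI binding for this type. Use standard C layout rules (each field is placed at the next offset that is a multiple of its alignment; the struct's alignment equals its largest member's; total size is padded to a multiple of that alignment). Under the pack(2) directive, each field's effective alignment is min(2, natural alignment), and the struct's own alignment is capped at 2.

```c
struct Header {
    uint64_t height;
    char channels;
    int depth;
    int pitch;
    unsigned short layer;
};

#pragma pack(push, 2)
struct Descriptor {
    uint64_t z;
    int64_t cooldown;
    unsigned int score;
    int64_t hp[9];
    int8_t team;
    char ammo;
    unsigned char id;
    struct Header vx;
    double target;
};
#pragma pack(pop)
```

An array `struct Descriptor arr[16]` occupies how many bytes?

2048

Header: height at 0 (size 8, align 8) → ends 8; channels at 8 (size 1, align 1) → ends 9; pad 3 to align 4 for depth; depth at 12 (size 4, align 4) → ends 16; pitch at 16 (size 4, align 4) → ends 20; layer at 20 (size 2, align 2) → ends 22; tail pad 2 to reach multiple of 8; total 24 bytes, alignment 8
z at 0 (size 8, align 2) → ends 8
cooldown at 8 (size 8, align 2) → ends 16
score at 16 (size 4, align 2) → ends 20
hp at 20 (size 72, align 2) → ends 92
team at 92 (size 1, align 1) → ends 93
ammo at 93 (size 1, align 1) → ends 94
id at 94 (size 1, align 1) → ends 95
pad 1 to align 2 for vx
vx at 96 (size 24, align 2) → ends 120
target at 120 (size 8, align 2) → ends 128
total 128 bytes, alignment 2
array of 16: 16 × 128 = 2048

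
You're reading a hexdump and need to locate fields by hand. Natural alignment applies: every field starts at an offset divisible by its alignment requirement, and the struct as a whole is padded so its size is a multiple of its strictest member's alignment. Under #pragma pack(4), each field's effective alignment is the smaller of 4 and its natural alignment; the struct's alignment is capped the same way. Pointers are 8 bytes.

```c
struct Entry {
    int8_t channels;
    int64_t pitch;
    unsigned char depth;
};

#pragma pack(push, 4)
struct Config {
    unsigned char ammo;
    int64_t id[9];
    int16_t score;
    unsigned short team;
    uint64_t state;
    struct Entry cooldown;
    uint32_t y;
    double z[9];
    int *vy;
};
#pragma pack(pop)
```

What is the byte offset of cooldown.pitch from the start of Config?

Entry: channels at 0 (size 1, align 1) → ends 1; pad 7 to align 8 for pitch; pitch at 8 (size 8, align 8) → ends 16; depth at 16 (size 1, align 1) → ends 17; tail pad 7 to reach multiple of 8; total 24 bytes, alignment 8
ammo at 0 (size 1, align 1) → ends 1
pad 3 to align 4 for id
id at 4 (size 72, align 4) → ends 76
score at 76 (size 2, align 2) → ends 78
team at 78 (size 2, align 2) → ends 80
state at 80 (size 8, align 4) → ends 88
cooldown at 88 (size 24, align 4) → ends 112
within Entry: pitch at 8
88 + 8 = 96

96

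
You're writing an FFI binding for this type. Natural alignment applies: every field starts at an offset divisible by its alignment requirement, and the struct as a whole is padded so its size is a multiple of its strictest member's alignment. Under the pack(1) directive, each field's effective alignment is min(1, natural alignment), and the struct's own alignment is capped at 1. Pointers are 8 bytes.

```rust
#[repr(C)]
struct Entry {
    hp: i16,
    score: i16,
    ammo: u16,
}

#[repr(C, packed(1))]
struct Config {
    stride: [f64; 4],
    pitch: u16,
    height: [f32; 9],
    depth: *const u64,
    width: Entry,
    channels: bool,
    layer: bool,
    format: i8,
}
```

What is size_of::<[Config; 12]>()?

1044

Entry: @0: hp [2B, align 2] → 2; @2: score [2B, align 2] → 4; @4: ammo [2B, align 2] → 6; size 6, align 2
@0: stride [32B, align 1] → 32
@32: pitch [2B, align 1] → 34
@34: height [36B, align 1] → 70
@70: depth [8B, align 1] → 78
@78: width [6B, align 1] → 84
@84: channels [1B, align 1] → 85
@85: layer [1B, align 1] → 86
@86: format [1B, align 1] → 87
size 87, align 1
array of 12: 12 × 87 = 1044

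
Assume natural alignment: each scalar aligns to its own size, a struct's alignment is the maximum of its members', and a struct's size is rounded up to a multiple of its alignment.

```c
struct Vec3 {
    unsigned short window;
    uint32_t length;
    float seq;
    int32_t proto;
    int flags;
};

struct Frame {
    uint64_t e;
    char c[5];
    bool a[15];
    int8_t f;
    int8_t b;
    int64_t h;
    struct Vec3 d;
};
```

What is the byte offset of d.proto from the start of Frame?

52

Vec3: window at 0 (size 2, align 2) → ends 2; pad 2 to align 4 for length; length at 4 (size 4, align 4) → ends 8; seq at 8 (size 4, align 4) → ends 12; proto at 12 (size 4, align 4) → ends 16; flags at 16 (size 4, align 4) → ends 20; total 20 bytes, alignment 4
e at 0 (size 8, align 8) → ends 8
c at 8 (size 5, align 1) → ends 13
a at 13 (size 15, align 1) → ends 28
f at 28 (size 1, align 1) → ends 29
b at 29 (size 1, align 1) → ends 30
pad 2 to align 8 for h
h at 32 (size 8, align 8) → ends 40
d at 40 (size 20, align 4) → ends 60
within Vec3: proto at 12
40 + 12 = 52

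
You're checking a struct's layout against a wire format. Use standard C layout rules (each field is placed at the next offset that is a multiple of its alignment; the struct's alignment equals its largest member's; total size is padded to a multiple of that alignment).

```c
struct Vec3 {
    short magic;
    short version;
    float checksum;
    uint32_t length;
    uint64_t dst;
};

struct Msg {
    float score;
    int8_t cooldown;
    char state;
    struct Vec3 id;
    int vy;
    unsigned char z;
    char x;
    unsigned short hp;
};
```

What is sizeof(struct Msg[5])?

200

Vec3: @0: magic [2B, align 2] → 2; @2: version [2B, align 2] → 4; @4: checksum [4B, align 4] → 8; @8: length [4B, align 4] → 12; +4 pad (align 8); @16: dst [8B, align 8] → 24; size 24, align 8
@0: score [4B, align 4] → 4
@4: cooldown [1B, align 1] → 5
@5: state [1B, align 1] → 6
+2 pad (align 8)
@8: id [24B, align 8] → 32
@32: vy [4B, align 4] → 36
@36: z [1B, align 1] → 37
@37: x [1B, align 1] → 38
@38: hp [2B, align 2] → 40
size 40, align 8
array of 5: 5 × 40 = 200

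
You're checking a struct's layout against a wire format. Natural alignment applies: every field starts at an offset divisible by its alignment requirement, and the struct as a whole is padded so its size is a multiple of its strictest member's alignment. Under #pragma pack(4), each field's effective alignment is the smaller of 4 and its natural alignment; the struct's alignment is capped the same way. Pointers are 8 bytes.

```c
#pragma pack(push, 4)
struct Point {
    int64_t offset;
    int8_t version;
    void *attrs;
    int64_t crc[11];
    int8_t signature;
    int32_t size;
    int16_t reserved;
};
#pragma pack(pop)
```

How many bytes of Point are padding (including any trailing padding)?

8

0..8  offset  (8B, 4-aligned)
8..9  version  (1B, 1-aligned)
9..12  -- padding (3B)
12..20  attrs  (8B, 4-aligned)
20..108  crc  (88B, 4-aligned)
108..109  signature  (1B, 1-aligned)
109..112  -- padding (3B)
112..116  size  (4B, 4-aligned)
116..118  reserved  (2B, 2-aligned)
118..120  -- tail padding (2B)
sizeof = 120, alignof = 4
data bytes 112, size 120 → padding 8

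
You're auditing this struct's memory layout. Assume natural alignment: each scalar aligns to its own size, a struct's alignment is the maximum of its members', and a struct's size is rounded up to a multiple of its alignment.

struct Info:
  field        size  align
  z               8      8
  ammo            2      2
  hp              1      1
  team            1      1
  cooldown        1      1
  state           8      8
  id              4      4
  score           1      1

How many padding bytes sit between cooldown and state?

3

z at 0 (size 8, align 8) → ends 8
ammo at 8 (size 2, align 2) → ends 10
hp at 10 (size 1, align 1) → ends 11
team at 11 (size 1, align 1) → ends 12
cooldown at 12 (size 1, align 1) → ends 13
pad 3 to align 8 for state
state at 16 (size 8, align 8) → ends 24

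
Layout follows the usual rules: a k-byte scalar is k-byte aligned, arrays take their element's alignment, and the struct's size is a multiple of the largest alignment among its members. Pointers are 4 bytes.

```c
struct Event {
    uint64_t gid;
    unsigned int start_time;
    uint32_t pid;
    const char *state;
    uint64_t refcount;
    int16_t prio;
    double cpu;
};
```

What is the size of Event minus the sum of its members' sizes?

10

@0: gid [8B, align 8] → 8
@8: start_time [4B, align 4] → 12
@12: pid [4B, align 4] → 16
@16: state [4B, align 4] → 20
+4 pad (align 8)
@24: refcount [8B, align 8] → 32
@32: prio [2B, align 2] → 34
+6 pad (align 8)
@40: cpu [8B, align 8] → 48
size 48, align 8
data bytes 38, size 48 → padding 10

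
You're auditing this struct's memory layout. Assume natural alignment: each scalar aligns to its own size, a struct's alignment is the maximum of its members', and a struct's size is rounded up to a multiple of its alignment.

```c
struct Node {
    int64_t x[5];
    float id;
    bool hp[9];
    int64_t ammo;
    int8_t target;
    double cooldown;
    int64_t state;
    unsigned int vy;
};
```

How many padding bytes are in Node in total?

14

x at 0 (size 40, align 8) → ends 40
id at 40 (size 4, align 4) → ends 44
hp at 44 (size 9, align 1) → ends 53
pad 3 to align 8 for ammo
ammo at 56 (size 8, align 8) → ends 64
target at 64 (size 1, align 1) → ends 65
pad 7 to align 8 for cooldown
cooldown at 72 (size 8, align 8) → ends 80
state at 80 (size 8, align 8) → ends 88
vy at 88 (size 4, align 4) → ends 92
tail pad 4 to reach multiple of 8
total 96 bytes, alignment 8
data bytes 82, size 96 → padding 14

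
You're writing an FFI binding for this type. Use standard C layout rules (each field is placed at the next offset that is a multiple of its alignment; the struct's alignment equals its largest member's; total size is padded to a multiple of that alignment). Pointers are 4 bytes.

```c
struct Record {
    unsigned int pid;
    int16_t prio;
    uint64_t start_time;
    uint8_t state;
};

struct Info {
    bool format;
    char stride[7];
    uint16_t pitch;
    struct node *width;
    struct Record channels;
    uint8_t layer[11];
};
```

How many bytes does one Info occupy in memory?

Record: @0: pid [4B, align 4] → 4; @4: prio [2B, align 2] → 6; +2 pad (align 8); @8: start_time [8B, align 8] → 16; @16: state [1B, align 1] → 17; +7 tail pad (align 8); size 24, align 8
@0: format [1B, align 1] → 1
@1: stride [7B, align 1] → 8
@8: pitch [2B, align 2] → 10
+2 pad (align 4)
@12: width [4B, align 4] → 16
@16: channels [24B, align 8] → 40
@40: layer [11B, align 1] → 51
+5 tail pad (align 8)
size 56, align 8

56 bytes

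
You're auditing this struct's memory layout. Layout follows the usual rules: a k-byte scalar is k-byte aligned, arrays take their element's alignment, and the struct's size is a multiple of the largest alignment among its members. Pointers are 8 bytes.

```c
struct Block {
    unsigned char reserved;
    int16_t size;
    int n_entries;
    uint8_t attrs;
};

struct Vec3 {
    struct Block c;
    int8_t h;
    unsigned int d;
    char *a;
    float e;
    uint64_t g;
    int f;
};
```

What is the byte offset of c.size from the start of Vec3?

2

Block: 0..1  reserved  (1B, 1-aligned); 1..2  -- padding (1B); 2..4  size  (2B, 2-aligned); 4..8  n_entries  (4B, 4-aligned); 8..9  attrs  (1B, 1-aligned); 9..12  -- tail padding (3B); sizeof = 12, alignof = 4
0..12  c  (12B, 4-aligned)
within Block: size at 2
0 + 2 = 2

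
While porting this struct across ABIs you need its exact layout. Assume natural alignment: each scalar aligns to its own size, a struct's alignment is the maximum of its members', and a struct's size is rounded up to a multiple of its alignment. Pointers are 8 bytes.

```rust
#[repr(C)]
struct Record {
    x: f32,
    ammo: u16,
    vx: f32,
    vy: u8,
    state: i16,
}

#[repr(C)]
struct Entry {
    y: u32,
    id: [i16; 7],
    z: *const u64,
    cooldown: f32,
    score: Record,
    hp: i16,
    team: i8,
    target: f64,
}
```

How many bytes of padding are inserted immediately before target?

Record: 0..4  x  (4B, 4-aligned); 4..6  ammo  (2B, 2-aligned); 6..8  -- padding (2B); 8..12  vx  (4B, 4-aligned); 12..13  vy  (1B, 1-aligned); 13..14  -- padding (1B); 14..16  state  (2B, 2-aligned); sizeof = 16, alignof = 4
0..4  y  (4B, 4-aligned)
4..18  id  (14B, 2-aligned)
18..24  -- padding (6B)
24..32  z  (8B, 8-aligned)
32..36  cooldown  (4B, 4-aligned)
36..52  score  (16B, 4-aligned)
52..54  hp  (2B, 2-aligned)
54..55  team  (1B, 1-aligned)
55..56  -- padding (1B)
56..64  target  (8B, 8-aligned)

1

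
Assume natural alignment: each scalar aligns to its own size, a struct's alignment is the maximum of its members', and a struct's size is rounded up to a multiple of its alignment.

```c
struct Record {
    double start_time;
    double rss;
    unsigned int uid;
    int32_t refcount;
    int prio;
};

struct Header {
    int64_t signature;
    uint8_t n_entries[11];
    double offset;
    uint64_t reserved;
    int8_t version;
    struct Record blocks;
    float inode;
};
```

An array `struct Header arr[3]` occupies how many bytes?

Record: 0..8  start_time  (8B, 8-aligned); 8..16  rss  (8B, 8-aligned); 16..20  uid  (4B, 4-aligned); 20..24  refcount  (4B, 4-aligned); 24..28  prio  (4B, 4-aligned); 28..32  -- tail padding (4B); sizeof = 32, alignof = 8
0..8  signature  (8B, 8-aligned)
8..19  n_entries  (11B, 1-aligned)
19..24  -- padding (5B)
24..32  offset  (8B, 8-aligned)
32..40  reserved  (8B, 8-aligned)
40..41  version  (1B, 1-aligned)
41..48  -- padding (7B)
48..80  blocks  (32B, 8-aligned)
80..84  inode  (4B, 4-aligned)
84..88  -- tail padding (4B)
sizeof = 88, alignof = 8
array of 3: 3 × 88 = 264

264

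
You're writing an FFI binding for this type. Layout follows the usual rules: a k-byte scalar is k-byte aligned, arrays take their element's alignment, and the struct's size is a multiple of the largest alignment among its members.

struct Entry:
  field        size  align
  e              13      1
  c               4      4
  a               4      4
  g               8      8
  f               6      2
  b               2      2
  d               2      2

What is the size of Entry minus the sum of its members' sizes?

9

0..13  e  (13B, 1-aligned)
13..16  -- padding (3B)
16..20  c  (4B, 4-aligned)
20..24  a  (4B, 4-aligned)
24..32  g  (8B, 8-aligned)
32..38  f  (6B, 2-aligned)
38..40  b  (2B, 2-aligned)
40..42  d  (2B, 2-aligned)
42..48  -- tail padding (6B)
sizeof = 48, alignof = 8
data bytes 39, size 48 → padding 9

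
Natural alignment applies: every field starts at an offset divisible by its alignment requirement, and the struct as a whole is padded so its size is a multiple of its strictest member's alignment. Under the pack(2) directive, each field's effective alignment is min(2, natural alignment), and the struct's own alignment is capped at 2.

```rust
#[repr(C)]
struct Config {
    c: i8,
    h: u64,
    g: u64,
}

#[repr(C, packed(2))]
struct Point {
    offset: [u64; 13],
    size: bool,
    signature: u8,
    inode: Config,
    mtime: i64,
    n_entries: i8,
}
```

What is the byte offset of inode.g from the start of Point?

122

Config: @0: c [1B, align 1] → 1; +7 pad (align 8); @8: h [8B, align 8] → 16; @16: g [8B, align 8] → 24; size 24, align 8
@0: offset [104B, align 2] → 104
@104: size [1B, align 1] → 105
@105: signature [1B, align 1] → 106
@106: inode [24B, align 2] → 130
within Config: g at 16
106 + 16 = 122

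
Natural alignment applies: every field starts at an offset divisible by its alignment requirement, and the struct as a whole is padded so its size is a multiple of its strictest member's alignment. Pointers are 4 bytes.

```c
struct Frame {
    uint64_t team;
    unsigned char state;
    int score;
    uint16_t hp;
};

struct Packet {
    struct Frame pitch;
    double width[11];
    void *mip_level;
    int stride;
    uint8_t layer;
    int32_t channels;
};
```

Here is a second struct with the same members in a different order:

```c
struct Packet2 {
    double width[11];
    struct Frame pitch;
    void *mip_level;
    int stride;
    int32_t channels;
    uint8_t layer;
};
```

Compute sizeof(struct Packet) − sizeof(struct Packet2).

0

Frame: 0..8  team  (8B, 8-aligned); 8..9  state  (1B, 1-aligned); 9..12  -- padding (3B); 12..16  score  (4B, 4-aligned); 16..18  hp  (2B, 2-aligned); 18..24  -- tail padding (6B); sizeof = 24, alignof = 8
0..24  pitch  (24B, 8-aligned)
24..112  width  (88B, 8-aligned)
112..116  mip_level  (4B, 4-aligned)
116..120  stride  (4B, 4-aligned)
120..121  layer  (1B, 1-aligned)
121..124  -- padding (3B)
124..128  channels  (4B, 4-aligned)
sizeof = 128, alignof = 8
— Packet2 —
0..88  width  (88B, 8-aligned)
88..112  pitch  (24B, 8-aligned)
112..116  mip_level  (4B, 4-aligned)
116..120  stride  (4B, 4-aligned)
120..124  channels  (4B, 4-aligned)
124..125  layer  (1B, 1-aligned)
125..128  -- tail padding (3B)
sizeof = 128, alignof = 8
128 − 128 = 0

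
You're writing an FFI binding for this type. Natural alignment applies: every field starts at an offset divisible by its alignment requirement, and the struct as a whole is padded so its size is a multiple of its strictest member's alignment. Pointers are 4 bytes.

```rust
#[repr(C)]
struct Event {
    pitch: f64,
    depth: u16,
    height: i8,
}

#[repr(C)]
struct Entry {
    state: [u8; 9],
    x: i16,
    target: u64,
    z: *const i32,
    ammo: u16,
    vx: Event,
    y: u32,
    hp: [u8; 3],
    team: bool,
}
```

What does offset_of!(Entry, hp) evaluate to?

Event: @0: pitch [8B, align 8] → 8; @8: depth [2B, align 2] → 10; @10: height [1B, align 1] → 11; +5 tail pad (align 8); size 16, align 8
@0: state [9B, align 1] → 9
+1 pad (align 2)
@10: x [2B, align 2] → 12
+4 pad (align 8)
@16: target [8B, align 8] → 24
@24: z [4B, align 4] → 28
@28: ammo [2B, align 2] → 30
+2 pad (align 8)
@32: vx [16B, align 8] → 48
@48: y [4B, align 4] → 52
@52: hp [3B, align 1] → 55

52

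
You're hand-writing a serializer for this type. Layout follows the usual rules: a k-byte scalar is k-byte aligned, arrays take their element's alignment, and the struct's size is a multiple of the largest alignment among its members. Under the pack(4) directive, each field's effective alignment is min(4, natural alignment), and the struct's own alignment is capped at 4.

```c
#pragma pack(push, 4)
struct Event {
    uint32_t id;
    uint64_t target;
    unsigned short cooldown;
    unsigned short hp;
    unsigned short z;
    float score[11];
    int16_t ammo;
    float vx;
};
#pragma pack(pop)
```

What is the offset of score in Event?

20

id at 0 (size 4, align 4) → ends 4
target at 4 (size 8, align 4) → ends 12
cooldown at 12 (size 2, align 2) → ends 14
hp at 14 (size 2, align 2) → ends 16
z at 16 (size 2, align 2) → ends 18
pad 2 to align 4 for score
score at 20 (size 44, align 4) → ends 64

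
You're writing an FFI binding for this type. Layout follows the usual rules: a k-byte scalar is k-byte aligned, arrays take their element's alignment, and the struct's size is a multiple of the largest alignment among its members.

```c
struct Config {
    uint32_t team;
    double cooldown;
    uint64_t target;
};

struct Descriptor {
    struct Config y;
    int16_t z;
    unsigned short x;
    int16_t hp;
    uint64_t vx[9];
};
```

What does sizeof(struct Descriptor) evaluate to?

104

Config: @0: team [4B, align 4] → 4; +4 pad (align 8); @8: cooldown [8B, align 8] → 16; @16: target [8B, align 8] → 24; size 24, align 8
@0: y [24B, align 8] → 24
@24: z [2B, align 2] → 26
@26: x [2B, align 2] → 28
@28: hp [2B, align 2] → 30
+2 pad (align 8)
@32: vx [72B, align 8] → 104
size 104, align 8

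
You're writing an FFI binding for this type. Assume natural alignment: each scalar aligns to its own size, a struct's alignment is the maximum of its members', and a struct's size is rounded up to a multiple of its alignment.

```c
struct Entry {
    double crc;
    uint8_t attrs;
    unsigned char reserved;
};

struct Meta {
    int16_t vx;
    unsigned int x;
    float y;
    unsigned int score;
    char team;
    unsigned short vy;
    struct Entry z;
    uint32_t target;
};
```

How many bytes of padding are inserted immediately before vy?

Entry: 0..8  crc  (8B, 8-aligned); 8..9  attrs  (1B, 1-aligned); 9..10  reserved  (1B, 1-aligned); 10..16  -- tail padding (6B); sizeof = 16, alignof = 8
0..2  vx  (2B, 2-aligned)
2..4  -- padding (2B)
4..8  x  (4B, 4-aligned)
8..12  y  (4B, 4-aligned)
12..16  score  (4B, 4-aligned)
16..17  team  (1B, 1-aligned)
17..18  -- padding (1B)
18..20  vy  (2B, 2-aligned)

1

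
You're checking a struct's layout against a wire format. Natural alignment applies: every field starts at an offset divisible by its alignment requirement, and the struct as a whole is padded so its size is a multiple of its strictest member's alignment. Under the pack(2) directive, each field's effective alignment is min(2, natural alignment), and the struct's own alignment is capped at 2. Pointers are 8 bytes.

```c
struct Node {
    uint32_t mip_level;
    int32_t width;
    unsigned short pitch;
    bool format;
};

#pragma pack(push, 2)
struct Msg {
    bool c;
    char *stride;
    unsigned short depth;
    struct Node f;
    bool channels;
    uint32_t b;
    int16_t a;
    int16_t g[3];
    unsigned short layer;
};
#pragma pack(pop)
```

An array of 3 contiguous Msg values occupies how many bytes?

120

Node: 0..4  mip_level  (4B, 4-aligned); 4..8  width  (4B, 4-aligned); 8..10  pitch  (2B, 2-aligned); 10..11  format  (1B, 1-aligned); 11..12  -- tail padding (1B); sizeof = 12, alignof = 4
0..1  c  (1B, 1-aligned)
1..2  -- padding (1B)
2..10  stride  (8B, 2-aligned)
10..12  depth  (2B, 2-aligned)
12..24  f  (12B, 2-aligned)
24..25  channels  (1B, 1-aligned)
25..26  -- padding (1B)
26..30  b  (4B, 2-aligned)
30..32  a  (2B, 2-aligned)
32..38  g  (6B, 2-aligned)
38..40  layer  (2B, 2-aligned)
sizeof = 40, alignof = 2
array of 3: 3 × 40 = 120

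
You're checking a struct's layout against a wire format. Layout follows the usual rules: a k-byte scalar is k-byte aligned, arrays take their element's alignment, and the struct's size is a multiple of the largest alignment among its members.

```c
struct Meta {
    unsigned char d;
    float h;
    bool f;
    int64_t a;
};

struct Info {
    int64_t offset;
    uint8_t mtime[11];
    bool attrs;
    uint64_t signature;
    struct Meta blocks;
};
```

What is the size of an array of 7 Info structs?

392

Meta: d at 0 (size 1, align 1) → ends 1; pad 3 to align 4 for h; h at 4 (size 4, align 4) → ends 8; f at 8 (size 1, align 1) → ends 9; pad 7 to align 8 for a; a at 16 (size 8, align 8) → ends 24; total 24 bytes, alignment 8
offset at 0 (size 8, align 8) → ends 8
mtime at 8 (size 11, align 1) → ends 19
attrs at 19 (size 1, align 1) → ends 20
pad 4 to align 8 for signature
signature at 24 (size 8, align 8) → ends 32
blocks at 32 (size 24, align 8) → ends 56
total 56 bytes, alignment 8
array of 7: 7 × 56 = 392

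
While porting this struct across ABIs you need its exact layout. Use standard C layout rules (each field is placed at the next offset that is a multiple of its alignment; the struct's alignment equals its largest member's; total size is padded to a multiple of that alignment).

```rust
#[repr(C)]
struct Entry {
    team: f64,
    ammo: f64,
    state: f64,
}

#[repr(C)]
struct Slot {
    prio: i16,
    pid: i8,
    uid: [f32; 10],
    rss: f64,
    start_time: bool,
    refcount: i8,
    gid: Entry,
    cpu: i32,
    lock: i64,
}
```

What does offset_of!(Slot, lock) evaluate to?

96

Entry: team at 0 (size 8, align 8) → ends 8; ammo at 8 (size 8, align 8) → ends 16; state at 16 (size 8, align 8) → ends 24; total 24 bytes, alignment 8
prio at 0 (size 2, align 2) → ends 2
pid at 2 (size 1, align 1) → ends 3
pad 1 to align 4 for uid
uid at 4 (size 40, align 4) → ends 44
pad 4 to align 8 for rss
rss at 48 (size 8, align 8) → ends 56
start_time at 56 (size 1, align 1) → ends 57
refcount at 57 (size 1, align 1) → ends 58
pad 6 to align 8 for gid
gid at 64 (size 24, align 8) → ends 88
cpu at 88 (size 4, align 4) → ends 92
pad 4 to align 8 for lock
lock at 96 (size 8, align 8) → ends 104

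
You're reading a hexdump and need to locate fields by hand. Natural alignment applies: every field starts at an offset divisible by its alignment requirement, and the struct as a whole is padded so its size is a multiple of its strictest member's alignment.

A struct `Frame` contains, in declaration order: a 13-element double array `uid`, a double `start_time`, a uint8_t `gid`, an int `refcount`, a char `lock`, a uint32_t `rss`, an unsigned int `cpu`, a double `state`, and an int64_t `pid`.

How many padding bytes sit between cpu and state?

0..104  uid  (104B, 8-aligned)
104..112  start_time  (8B, 8-aligned)
112..113  gid  (1B, 1-aligned)
113..116  -- padding (3B)
116..120  refcount  (4B, 4-aligned)
120..121  lock  (1B, 1-aligned)
121..124  -- padding (3B)
124..128  rss  (4B, 4-aligned)
128..132  cpu  (4B, 4-aligned)
132..136  -- padding (4B)
136..144  state  (8B, 8-aligned)

4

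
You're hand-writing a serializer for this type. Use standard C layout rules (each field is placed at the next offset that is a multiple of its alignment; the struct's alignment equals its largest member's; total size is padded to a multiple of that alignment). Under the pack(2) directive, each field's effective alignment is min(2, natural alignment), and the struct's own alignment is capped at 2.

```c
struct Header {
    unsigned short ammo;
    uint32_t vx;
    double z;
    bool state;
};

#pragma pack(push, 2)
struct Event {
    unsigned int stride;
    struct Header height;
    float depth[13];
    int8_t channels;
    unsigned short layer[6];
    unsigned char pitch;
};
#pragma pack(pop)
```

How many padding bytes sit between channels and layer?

1

Header: 0..2  ammo  (2B, 2-aligned); 2..4  -- padding (2B); 4..8  vx  (4B, 4-aligned); 8..16  z  (8B, 8-aligned); 16..17  state  (1B, 1-aligned); 17..24  -- tail padding (7B); sizeof = 24, alignof = 8
0..4  stride  (4B, 2-aligned)
4..28  height  (24B, 2-aligned)
28..80  depth  (52B, 2-aligned)
80..81  channels  (1B, 1-aligned)
81..82  -- padding (1B)
82..94  layer  (12B, 2-aligned)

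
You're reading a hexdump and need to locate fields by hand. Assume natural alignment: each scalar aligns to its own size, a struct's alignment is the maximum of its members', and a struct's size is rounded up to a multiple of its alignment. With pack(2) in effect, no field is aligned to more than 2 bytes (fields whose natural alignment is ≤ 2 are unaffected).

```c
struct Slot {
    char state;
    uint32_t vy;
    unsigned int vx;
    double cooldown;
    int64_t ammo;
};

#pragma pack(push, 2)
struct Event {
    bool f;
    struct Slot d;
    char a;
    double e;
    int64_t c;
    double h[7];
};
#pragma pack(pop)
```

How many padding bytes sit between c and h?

Slot: @0: state [1B, align 1] → 1; +3 pad (align 4); @4: vy [4B, align 4] → 8; @8: vx [4B, align 4] → 12; +4 pad (align 8); @16: cooldown [8B, align 8] → 24; @24: ammo [8B, align 8] → 32; size 32, align 8
@0: f [1B, align 1] → 1
+1 pad (align 2)
@2: d [32B, align 2] → 34
@34: a [1B, align 1] → 35
+1 pad (align 2)
@36: e [8B, align 2] → 44
@44: c [8B, align 2] → 52
@52: h [56B, align 2] → 108

0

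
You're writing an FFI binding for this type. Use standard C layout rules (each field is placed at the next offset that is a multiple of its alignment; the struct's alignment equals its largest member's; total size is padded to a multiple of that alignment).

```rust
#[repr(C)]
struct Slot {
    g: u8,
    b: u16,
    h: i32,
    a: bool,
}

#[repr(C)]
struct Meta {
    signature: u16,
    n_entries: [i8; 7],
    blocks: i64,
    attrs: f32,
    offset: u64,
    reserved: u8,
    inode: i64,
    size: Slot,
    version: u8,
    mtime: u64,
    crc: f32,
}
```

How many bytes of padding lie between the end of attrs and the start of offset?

Slot: g at 0 (size 1, align 1) → ends 1; pad 1 to align 2 for b; b at 2 (size 2, align 2) → ends 4; h at 4 (size 4, align 4) → ends 8; a at 8 (size 1, align 1) → ends 9; tail pad 3 to reach multiple of 4; total 12 bytes, alignment 4
signature at 0 (size 2, align 2) → ends 2
n_entries at 2 (size 7, align 1) → ends 9
pad 7 to align 8 for blocks
blocks at 16 (size 8, align 8) → ends 24
attrs at 24 (size 4, align 4) → ends 28
pad 4 to align 8 for offset
offset at 32 (size 8, align 8) → ends 40

4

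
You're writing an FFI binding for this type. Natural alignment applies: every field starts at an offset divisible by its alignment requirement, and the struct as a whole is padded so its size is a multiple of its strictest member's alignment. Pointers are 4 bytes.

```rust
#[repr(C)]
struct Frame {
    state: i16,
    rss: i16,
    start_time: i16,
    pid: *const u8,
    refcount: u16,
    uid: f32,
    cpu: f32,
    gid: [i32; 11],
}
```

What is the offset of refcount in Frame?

0..2  state  (2B, 2-aligned)
2..4  rss  (2B, 2-aligned)
4..6  start_time  (2B, 2-aligned)
6..8  -- padding (2B)
8..12  pid  (4B, 4-aligned)
12..14  refcount  (2B, 2-aligned)

12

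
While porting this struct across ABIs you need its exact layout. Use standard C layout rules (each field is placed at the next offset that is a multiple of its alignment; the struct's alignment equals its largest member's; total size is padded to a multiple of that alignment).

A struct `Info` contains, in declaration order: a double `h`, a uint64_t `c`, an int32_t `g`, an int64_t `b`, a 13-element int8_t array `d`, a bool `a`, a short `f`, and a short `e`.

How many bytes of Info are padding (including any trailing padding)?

@0: h [8B, align 8] → 8
@8: c [8B, align 8] → 16
@16: g [4B, align 4] → 20
+4 pad (align 8)
@24: b [8B, align 8] → 32
@32: d [13B, align 1] → 45
@45: a [1B, align 1] → 46
@46: f [2B, align 2] → 48
@48: e [2B, align 2] → 50
+6 tail pad (align 8)
size 56, align 8
data bytes 46, size 56 → padding 10

10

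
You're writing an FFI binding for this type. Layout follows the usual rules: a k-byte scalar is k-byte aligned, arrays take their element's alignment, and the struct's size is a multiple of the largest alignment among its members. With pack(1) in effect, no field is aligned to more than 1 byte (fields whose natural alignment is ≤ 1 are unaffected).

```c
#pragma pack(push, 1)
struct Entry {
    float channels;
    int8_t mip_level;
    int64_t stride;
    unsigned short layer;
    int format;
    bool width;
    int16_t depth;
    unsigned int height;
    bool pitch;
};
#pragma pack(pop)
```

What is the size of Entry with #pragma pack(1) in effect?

27

@0: channels [4B, align 1] → 4
@4: mip_level [1B, align 1] → 5
@5: stride [8B, align 1] → 13
@13: layer [2B, align 1] → 15
@15: format [4B, align 1] → 19
@19: width [1B, align 1] → 20
@20: depth [2B, align 1] → 22
@22: height [4B, align 1] → 26
@26: pitch [1B, align 1] → 27
size 27, align 1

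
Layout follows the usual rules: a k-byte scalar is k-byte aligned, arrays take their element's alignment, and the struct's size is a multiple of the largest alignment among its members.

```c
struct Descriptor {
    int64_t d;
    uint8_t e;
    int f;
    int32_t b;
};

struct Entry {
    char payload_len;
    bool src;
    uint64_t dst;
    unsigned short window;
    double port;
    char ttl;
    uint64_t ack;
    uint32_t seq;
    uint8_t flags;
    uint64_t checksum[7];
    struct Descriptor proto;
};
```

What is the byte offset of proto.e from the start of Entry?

120

Descriptor: d at 0 (size 8, align 8) → ends 8; e at 8 (size 1, align 1) → ends 9; pad 3 to align 4 for f; f at 12 (size 4, align 4) → ends 16; b at 16 (size 4, align 4) → ends 20; tail pad 4 to reach multiple of 8; total 24 bytes, alignment 8
payload_len at 0 (size 1, align 1) → ends 1
src at 1 (size 1, align 1) → ends 2
pad 6 to align 8 for dst
dst at 8 (size 8, align 8) → ends 16
window at 16 (size 2, align 2) → ends 18
pad 6 to align 8 for port
port at 24 (size 8, align 8) → ends 32
ttl at 32 (size 1, align 1) → ends 33
pad 7 to align 8 for ack
ack at 40 (size 8, align 8) → ends 48
seq at 48 (size 4, align 4) → ends 52
flags at 52 (size 1, align 1) → ends 53
pad 3 to align 8 for checksum
checksum at 56 (size 56, align 8) → ends 112
proto at 112 (size 24, align 8) → ends 136
within Descriptor: e at 8
112 + 8 = 120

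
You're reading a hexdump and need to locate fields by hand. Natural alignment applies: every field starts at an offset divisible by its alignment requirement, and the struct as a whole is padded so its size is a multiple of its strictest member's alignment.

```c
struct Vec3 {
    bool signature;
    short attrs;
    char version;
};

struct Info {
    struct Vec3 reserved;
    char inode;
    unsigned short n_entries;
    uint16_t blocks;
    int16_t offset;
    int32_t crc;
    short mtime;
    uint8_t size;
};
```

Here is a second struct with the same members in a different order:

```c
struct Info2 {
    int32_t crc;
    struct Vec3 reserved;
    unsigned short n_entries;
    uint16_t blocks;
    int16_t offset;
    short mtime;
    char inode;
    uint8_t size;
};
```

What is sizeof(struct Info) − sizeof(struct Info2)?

Vec3: @0: signature [1B, align 1] → 1; +1 pad (align 2); @2: attrs [2B, align 2] → 4; @4: version [1B, align 1] → 5; +1 tail pad (align 2); size 6, align 2
@0: reserved [6B, align 2] → 6
@6: inode [1B, align 1] → 7
+1 pad (align 2)
@8: n_entries [2B, align 2] → 10
@10: blocks [2B, align 2] → 12
@12: offset [2B, align 2] → 14
+2 pad (align 4)
@16: crc [4B, align 4] → 20
@20: mtime [2B, align 2] → 22
@22: size [1B, align 1] → 23
+1 tail pad (align 4)
size 24, align 4
— Info2 —
@0: crc [4B, align 4] → 4
@4: reserved [6B, align 2] → 10
@10: n_entries [2B, align 2] → 12
@12: blocks [2B, align 2] → 14
@14: offset [2B, align 2] → 16
@16: mtime [2B, align 2] → 18
@18: inode [1B, align 1] → 19
@19: size [1B, align 1] → 20
size 20, align 4
24 − 20 = 4

4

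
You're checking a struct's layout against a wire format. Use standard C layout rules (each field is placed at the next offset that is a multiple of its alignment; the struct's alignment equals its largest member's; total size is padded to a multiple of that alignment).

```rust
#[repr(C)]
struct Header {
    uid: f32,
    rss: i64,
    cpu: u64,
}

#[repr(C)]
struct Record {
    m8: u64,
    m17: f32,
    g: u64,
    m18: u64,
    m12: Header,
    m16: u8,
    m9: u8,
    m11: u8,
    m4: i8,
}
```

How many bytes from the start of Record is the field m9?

57

Header: uid at 0 (size 4, align 4) → ends 4; pad 4 to align 8 for rss; rss at 8 (size 8, align 8) → ends 16; cpu at 16 (size 8, align 8) → ends 24; total 24 bytes, alignment 8
m8 at 0 (size 8, align 8) → ends 8
m17 at 8 (size 4, align 4) → ends 12
pad 4 to align 8 for g
g at 16 (size 8, align 8) → ends 24
m18 at 24 (size 8, align 8) → ends 32
m12 at 32 (size 24, align 8) → ends 56
m16 at 56 (size 1, align 1) → ends 57
m9 at 57 (size 1, align 1) → ends 58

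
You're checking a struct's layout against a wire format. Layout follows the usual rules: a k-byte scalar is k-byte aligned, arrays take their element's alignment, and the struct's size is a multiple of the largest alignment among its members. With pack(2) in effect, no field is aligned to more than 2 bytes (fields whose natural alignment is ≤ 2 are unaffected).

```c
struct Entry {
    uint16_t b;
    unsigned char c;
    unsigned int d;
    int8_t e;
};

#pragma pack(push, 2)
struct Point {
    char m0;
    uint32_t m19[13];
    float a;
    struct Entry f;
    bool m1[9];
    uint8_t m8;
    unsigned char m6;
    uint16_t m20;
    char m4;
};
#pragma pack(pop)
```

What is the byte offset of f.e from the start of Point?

66

Entry: @0: b [2B, align 2] → 2; @2: c [1B, align 1] → 3; +1 pad (align 4); @4: d [4B, align 4] → 8; @8: e [1B, align 1] → 9; +3 tail pad (align 4); size 12, align 4
@0: m0 [1B, align 1] → 1
+1 pad (align 2)
@2: m19 [52B, align 2] → 54
@54: a [4B, align 2] → 58
@58: f [12B, align 2] → 70
within Entry: e at 8
58 + 8 = 66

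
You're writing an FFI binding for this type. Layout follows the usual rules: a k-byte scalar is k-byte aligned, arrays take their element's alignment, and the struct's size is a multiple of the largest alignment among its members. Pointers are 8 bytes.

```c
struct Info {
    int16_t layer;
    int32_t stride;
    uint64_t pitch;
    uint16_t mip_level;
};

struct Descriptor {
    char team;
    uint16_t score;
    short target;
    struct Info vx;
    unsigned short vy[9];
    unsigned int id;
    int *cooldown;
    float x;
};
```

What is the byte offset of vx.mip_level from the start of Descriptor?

24

Info: 0..2  layer  (2B, 2-aligned); 2..4  -- padding (2B); 4..8  stride  (4B, 4-aligned); 8..16  pitch  (8B, 8-aligned); 16..18  mip_level  (2B, 2-aligned); 18..24  -- tail padding (6B); sizeof = 24, alignof = 8
0..1  team  (1B, 1-aligned)
1..2  -- padding (1B)
2..4  score  (2B, 2-aligned)
4..6  target  (2B, 2-aligned)
6..8  -- padding (2B)
8..32  vx  (24B, 8-aligned)
within Info: mip_level at 16
8 + 16 = 24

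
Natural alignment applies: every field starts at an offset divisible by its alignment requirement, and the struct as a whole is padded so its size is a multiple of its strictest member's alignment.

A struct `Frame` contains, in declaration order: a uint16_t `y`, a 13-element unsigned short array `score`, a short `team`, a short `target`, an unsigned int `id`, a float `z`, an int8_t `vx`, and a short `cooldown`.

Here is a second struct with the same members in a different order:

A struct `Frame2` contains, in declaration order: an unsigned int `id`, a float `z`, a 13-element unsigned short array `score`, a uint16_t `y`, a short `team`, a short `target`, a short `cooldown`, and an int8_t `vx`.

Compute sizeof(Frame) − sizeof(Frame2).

0

@0: y [2B, align 2] → 2
@2: score [26B, align 2] → 28
@28: team [2B, align 2] → 30
@30: target [2B, align 2] → 32
@32: id [4B, align 4] → 36
@36: z [4B, align 4] → 40
@40: vx [1B, align 1] → 41
+1 pad (align 2)
@42: cooldown [2B, align 2] → 44
size 44, align 4
— Frame2 —
@0: id [4B, align 4] → 4
@4: z [4B, align 4] → 8
@8: score [26B, align 2] → 34
@34: y [2B, align 2] → 36
@36: team [2B, align 2] → 38
@38: target [2B, align 2] → 40
@40: cooldown [2B, align 2] → 42
@42: vx [1B, align 1] → 43
+1 tail pad (align 4)
size 44, align 4
44 − 44 = 0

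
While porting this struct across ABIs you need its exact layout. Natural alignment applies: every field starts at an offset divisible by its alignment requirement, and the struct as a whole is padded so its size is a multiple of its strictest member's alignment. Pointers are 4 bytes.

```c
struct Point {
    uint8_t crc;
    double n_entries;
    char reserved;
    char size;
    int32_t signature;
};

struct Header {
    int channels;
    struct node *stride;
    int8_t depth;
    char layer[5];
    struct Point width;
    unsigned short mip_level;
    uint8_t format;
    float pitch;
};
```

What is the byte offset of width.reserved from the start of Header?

32

Point: @0: crc [1B, align 1] → 1; +7 pad (align 8); @8: n_entries [8B, align 8] → 16; @16: reserved [1B, align 1] → 17; @17: size [1B, align 1] → 18; +2 pad (align 4); @20: signature [4B, align 4] → 24; size 24, align 8
@0: channels [4B, align 4] → 4
@4: stride [4B, align 4] → 8
@8: depth [1B, align 1] → 9
@9: layer [5B, align 1] → 14
+2 pad (align 8)
@16: width [24B, align 8] → 40
within Point: reserved at 16
16 + 16 = 32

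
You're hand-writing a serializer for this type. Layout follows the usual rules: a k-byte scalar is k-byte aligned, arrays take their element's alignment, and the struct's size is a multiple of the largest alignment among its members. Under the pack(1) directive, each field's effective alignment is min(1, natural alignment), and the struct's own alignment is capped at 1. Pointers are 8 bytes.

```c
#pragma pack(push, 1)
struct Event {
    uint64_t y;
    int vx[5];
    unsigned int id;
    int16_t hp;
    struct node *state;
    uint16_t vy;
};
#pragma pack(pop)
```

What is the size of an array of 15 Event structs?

660

0..8  y  (8B, 1-aligned)
8..28  vx  (20B, 1-aligned)
28..32  id  (4B, 1-aligned)
32..34  hp  (2B, 1-aligned)
34..42  state  (8B, 1-aligned)
42..44  vy  (2B, 1-aligned)
sizeof = 44, alignof = 1
array of 15: 15 × 44 = 660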